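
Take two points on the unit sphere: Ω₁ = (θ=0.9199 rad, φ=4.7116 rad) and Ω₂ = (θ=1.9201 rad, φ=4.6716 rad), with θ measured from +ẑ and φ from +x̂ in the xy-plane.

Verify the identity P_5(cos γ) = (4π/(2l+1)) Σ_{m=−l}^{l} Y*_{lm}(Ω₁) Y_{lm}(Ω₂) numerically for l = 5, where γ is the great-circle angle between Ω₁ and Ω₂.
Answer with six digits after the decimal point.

Expand P_5 via completeness: Σ_{m} conj(Y_{5,m}) at Ω₁ times Y_{5,m} at Ω₂ —
  m=-5: Y*=(-0.000583, -0.147894)  Y=(-0.068846, 0.332880)  product (0.049271, 0.009988)
  m=-4: Y*=(0.356197, -0.001124)  Y=(-0.386335, -0.063598)  product (-0.137683, -0.022219)
  m=-3: Y*=(0.000950, 0.401310)  Y=(0.001898, -0.015431)  product (0.006194, 0.000747)
  m=-2: Y*=(-0.065862, 0.000104)  Y=(-0.331038, -0.027066)  product (0.021806, 0.001748)
  m=-1: Y*=(0.000263, 0.333623)  Y=(0.004316, -0.105758)  product (0.035285, 0.001412)
  m=+0: Y*=(-0.156410, -0.000000)  Y=(-0.306803, 0.000000)  product (0.047987, 0.000000)
  m=+1: Y*=(-0.000263, 0.333623)  Y=(-0.004316, -0.105758)  product (0.035285, -0.001412)
  m=+2: Y*=(-0.065862, -0.000104)  Y=(-0.331038, 0.027066)  product (0.021806, -0.001748)
  m=+3: Y*=(-0.000950, 0.401310)  Y=(-0.001898, -0.015431)  product (0.006194, -0.000747)
  m=+4: Y*=(0.356197, 0.001124)  Y=(-0.386335, 0.063598)  product (-0.137683, 0.022219)
  m=+5: Y*=(0.000583, -0.147894)  Y=(0.068846, 0.332880)  product (0.049271, -0.009988)
Accumulated sum (-0.002267, 0.000000); after 4π/(2l+1) scaling, (-0.002590, 0.000000) ⇒ P_5 = -0.002590

-0.002590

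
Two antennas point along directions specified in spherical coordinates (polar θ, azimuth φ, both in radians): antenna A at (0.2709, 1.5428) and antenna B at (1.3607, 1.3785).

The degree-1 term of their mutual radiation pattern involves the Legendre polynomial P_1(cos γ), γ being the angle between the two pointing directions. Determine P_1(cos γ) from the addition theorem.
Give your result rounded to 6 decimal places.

0.459138

Summing Y*_{l m}(θ₁,φ₁)·Y_{l m}(θ₂,φ₂) over m ∈ [−1, 1]; prefactor 4π/(2·1+1) = 4.188790:
  m=-1: Y*=+0.002588+0.092418i  Y=+0.064577-0.331669i  product +0.030819+0.005110i
  m=+0: Y*=+0.470783-0.000000i  Y=+0.101900+0.000000i  product +0.047973+0.000000i
  m=+1: Y*=-0.002588+0.092418i  Y=-0.064577-0.331669i  product +0.030819-0.005110i
Total Σ_m = +0.109611+0.000000i. Multiply by 4.188790: +0.459138+0.000000i. P_1(cos γ) = 0.459138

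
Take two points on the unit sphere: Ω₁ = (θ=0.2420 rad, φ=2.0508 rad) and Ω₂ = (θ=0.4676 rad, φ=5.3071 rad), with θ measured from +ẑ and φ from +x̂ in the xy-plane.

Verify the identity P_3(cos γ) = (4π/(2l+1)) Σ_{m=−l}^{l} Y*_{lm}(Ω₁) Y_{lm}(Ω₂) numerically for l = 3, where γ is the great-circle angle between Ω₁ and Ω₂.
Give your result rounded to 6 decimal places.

-0.044448

Addition theorem: P_3(cos γ) = (4π/7) Σ_m Y*_{lm}(Ω₁) Y_{lm}(Ω₂), m = −3…3:
  m=-3: (0.005693, -0.000749) × (-0.037343, 0.008090) = (-0.000207, 0.000074)  (running Σ = (-0.000207, 0.000074))
  m=-2: (-0.032680, -0.046679) × (-0.068986, 0.172032) = (0.010285, -0.002402)  (running Σ = (0.010078, -0.002328))
  m=-1: (-0.132788, 0.255059) × (0.243552, 0.360071) = (-0.124180, 0.014307)  (running Σ = (-0.114102, 0.011979))
  m=0: (0.620570, -0.000000) × (0.327835, 0.000000) = (0.203444, 0.000000)  (running Σ = (0.089343, 0.011979))
  m=1: (0.132788, 0.255059) × (-0.243552, 0.360071) = (-0.124180, -0.014307)  (running Σ = (-0.034838, -0.002328))
  m=2: (-0.032680, 0.046679) × (-0.068986, -0.172032) = (0.010285, 0.002402)  (running Σ = (-0.024553, 0.000074))
  m=3: (-0.005693, -0.000749) × (0.037343, 0.008090) = (-0.000207, -0.000074)  (running Σ = (-0.024759, -0.000000))
Σ over m = (-0.024759, -0.000000); ×(4π/7) → (-0.044448, -0.000000). Real part: -0.044448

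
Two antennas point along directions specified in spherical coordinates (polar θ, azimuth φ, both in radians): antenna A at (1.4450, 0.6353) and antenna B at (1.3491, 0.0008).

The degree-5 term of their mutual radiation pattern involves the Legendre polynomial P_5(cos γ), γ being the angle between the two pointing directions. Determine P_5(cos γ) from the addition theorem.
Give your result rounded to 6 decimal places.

Summing Y*_{l m}(θ₁,φ₁)·Y_{l m}(θ₂,φ₂) over m ∈ [−5, 5]; prefactor 4π/(2·5+1) = 1.142397:
  [-5]  conj(Y_{5,-5})(Ω₁) = -0.44581 - 0.01557j ; Y_{5,-5}(Ω₂) = 0.41005 - 0.00164j ; Δ = -0.18283 - 0.00565j
  [-4]  conj(Y_{5,-4})(Ω₁) = -0.14720 + 0.10079j ; Y_{5,-4}(Ω₂) = 0.29227 - 0.00094j ; Δ = -0.04293 + 0.02960j
  [-3]  conj(Y_{5,-3})(Ω₁) = 0.09535 - 0.27382j ; Y_{5,-3}(Ω₂) = -0.18141 + 0.00044j ; Δ = -0.01718 + 0.04972j
  [-2]  conj(Y_{5,-2})(Ω₁) = -0.05897 - 0.19049j ; Y_{5,-2}(Ω₂) = -0.30320 + 0.00049j ; Δ = 0.01797 + 0.05773j
  [-1]  conj(Y_{5,-1})(Ω₁) = 0.20072 + 0.14799j ; Y_{5,-1}(Ω₂) = 0.11629 - 0.00009j ; Δ = 0.02336 + 0.01719j
  [+0]  conj(Y_{5,0})(Ω₁) = 0.20416 + 0.00000j ; Y_{5,0}(Ω₂) = 0.30249 + 0.00000j ; Δ = 0.06176 + 0.00000j
  [+1]  conj(Y_{5,1})(Ω₁) = -0.20072 + 0.14799j ; Y_{5,1}(Ω₂) = -0.11629 - 0.00009j ; Δ = 0.02336 - 0.01719j
  [+2]  conj(Y_{5,2})(Ω₁) = -0.05897 + 0.19049j ; Y_{5,2}(Ω₂) = -0.30320 - 0.00049j ; Δ = 0.01797 - 0.05773j
  [+3]  conj(Y_{5,3})(Ω₁) = -0.09535 - 0.27382j ; Y_{5,3}(Ω₂) = 0.18141 + 0.00044j ; Δ = -0.01718 - 0.04972j
  [+4]  conj(Y_{5,4})(Ω₁) = -0.14720 - 0.10079j ; Y_{5,4}(Ω₂) = 0.29227 + 0.00094j ; Δ = -0.04293 - 0.02960j
  [+5]  conj(Y_{5,5})(Ω₁) = 0.44581 - 0.01557j ; Y_{5,5}(Ω₂) = -0.41005 - 0.00164j ; Δ = -0.18283 + 0.00565j
Total Σ_m = -0.34146 + 0.00000j. Multiply by 1.142397: -0.39008 + 0.00000j. P_5(cos γ) = -0.390083

-0.390083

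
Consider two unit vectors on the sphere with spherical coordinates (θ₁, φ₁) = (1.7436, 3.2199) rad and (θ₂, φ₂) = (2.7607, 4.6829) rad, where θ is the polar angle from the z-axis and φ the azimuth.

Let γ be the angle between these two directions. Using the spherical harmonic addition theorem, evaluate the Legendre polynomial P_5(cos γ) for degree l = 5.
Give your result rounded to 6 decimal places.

Summing Y*_{l m}(θ₁,φ₁)·Y_{l m}(θ₂,φ₂) over m ∈ [−5, 5]; prefactor 4π/(2·5+1) = 1.142397:
  m=-5: (-0.397999, -0.164315) × (-0.000484, 0.003260) = (0.000728, -0.001218)  (running Σ = (0.000728, -0.001218))
  m=-4: (-0.226100, -0.073232) × (-0.025842, -0.003062) = (0.005619, 0.002585)  (running Σ = (0.006347, 0.001367))
  m=-3: (0.236050, 0.056497) × (0.010609, -0.119607) = (0.009262, -0.027634)  (running Σ = (0.015608, -0.026267))
  m=-2: (0.254555, 0.040196) × (0.344112, 0.020319) = (0.086779, 0.019004)  (running Σ = (0.102387, -0.007263))
  m=-1: (-0.190125, -0.014919) × (-0.015908, 0.539311) = (0.011070, -0.102299)  (running Σ = (0.113458, -0.109562))
  m=0: (-0.261126, -0.000000) × (-0.158961, 0.000000) = (0.041509, 0.000000)  (running Σ = (0.154967, -0.109562))
  m=1: (0.190125, -0.014919) × (0.015908, 0.539311) = (0.011070, 0.102299)  (running Σ = (0.166037, -0.007263))
  m=2: (0.254555, -0.040196) × (0.344112, -0.020319) = (0.086779, -0.019004)  (running Σ = (0.252816, -0.026267))
  m=3: (-0.236050, 0.056497) × (-0.010609, -0.119607) = (0.009262, 0.027634)  (running Σ = (0.262078, 0.001367))
  m=4: (-0.226100, 0.073232) × (-0.025842, 0.003062) = (0.005619, -0.002585)  (running Σ = (0.267696, -0.001218))
  m=5: (0.397999, -0.164315) × (0.000484, 0.003260) = (0.000728, 0.001218)  (running Σ = (0.268424, -0.000000))
Accumulated sum (0.268424, -0.000000); after 4π/(2l+1) scaling, (0.306647, -0.000000) ⇒ P_5 = 0.306647

0.306647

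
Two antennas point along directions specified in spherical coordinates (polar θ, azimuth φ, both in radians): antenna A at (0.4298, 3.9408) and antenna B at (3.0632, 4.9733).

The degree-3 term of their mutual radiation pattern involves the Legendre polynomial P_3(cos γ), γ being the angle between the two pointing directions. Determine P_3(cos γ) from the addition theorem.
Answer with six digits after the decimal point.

-0.425327

Expand P_3 via completeness: Σ_{m} conj(Y_{3,m}) at Ω₁ times Y_{3,m} at Ω₂ —
  m=-3: Y*=(0.022210, -0.020442)  Y=(-0.000141, -0.000142)  product (-0.000006, -0.000000)
  m=-2: Y*=(-0.004454, 0.161247)  Y=(0.005417, -0.003115)  product (0.000478, 0.000887)
  m=-1: Y*=(-0.294078, -0.302314)  Y=(0.025915, 0.097060)  product (0.021722, -0.036378)
  m=+0: Y*=(0.383964, -0.000000)  Y=(-0.732653, 0.000000)  product (-0.281312, 0.000000)
  m=+1: Y*=(0.294078, -0.302314)  Y=(-0.025915, 0.097060)  product (0.021722, 0.036378)
  m=+2: Y*=(-0.004454, -0.161247)  Y=(0.005417, 0.003115)  product (0.000478, -0.000887)
  m=+3: Y*=(-0.022210, -0.020442)  Y=(0.000141, -0.000142)  product (-0.000006, 0.000000)
Accumulated sum (-0.236925, 0.000000); after 4π/(2l+1) scaling, (-0.425327, 0.000000) ⇒ P_3 = -0.425327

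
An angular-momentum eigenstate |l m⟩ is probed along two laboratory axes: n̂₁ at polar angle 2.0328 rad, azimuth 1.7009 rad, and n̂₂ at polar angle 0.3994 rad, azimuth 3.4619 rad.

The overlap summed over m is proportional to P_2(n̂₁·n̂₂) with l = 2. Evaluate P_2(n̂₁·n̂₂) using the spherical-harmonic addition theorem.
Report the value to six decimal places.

-0.159463

Expand P_2 via completeness: Σ_{m} conj(Y_{2,m}) at Ω₁ times Y_{2,m} at Ω₂ —
  m=-2: Y*=-0.29911 - 0.07964j  Y=0.04683 - 0.03491j  product -0.01679 + 0.00671j
  m=-1: Y*=0.03999 - 0.30565j  Y=-0.26270 + 0.08714j  product 0.01613 + 0.08378j
  m=+0: Y*=-0.12740 + 0.00000j  Y=0.48771 + 0.00000j  product -0.06213 + 0.00000j
  m=+1: Y*=-0.03999 - 0.30565j  Y=0.26270 + 0.08714j  product 0.01613 - 0.08378j
  m=+2: Y*=-0.29911 + 0.07964j  Y=0.04683 + 0.03491j  product -0.01679 - 0.00671j
Σ over m = -0.06345 - 0.00000j; ×(4π/5) → -0.15946 - 0.00000j. Real part: -0.159463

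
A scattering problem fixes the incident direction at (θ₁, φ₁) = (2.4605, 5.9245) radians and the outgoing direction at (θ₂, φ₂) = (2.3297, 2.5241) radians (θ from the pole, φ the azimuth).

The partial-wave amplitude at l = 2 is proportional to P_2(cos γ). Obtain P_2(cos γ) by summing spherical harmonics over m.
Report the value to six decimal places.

-0.487041

Addition theorem: P_2(cos γ) = (4π/5) Σ_m Y*_{lm}(Ω₁) Y_{lm}(Ω₂), m = −2…2:
  m=-2: Y*=(0.115395, -0.100674)  Y=(0.067016, 0.192007)  product (0.027063, 0.015410)
  m=-1: Y*=(-0.353850, 0.132659)  Y=(0.314500, 0.223336)  product (-0.140913, -0.037306)
  m=+0: Y*=(0.255673, -0.000000)  Y=(0.132639, 0.000000)  product (0.033912, 0.000000)
  m=+1: Y*=(0.353850, 0.132659)  Y=(-0.314500, 0.223336)  product (-0.140913, 0.037306)
  m=+2: Y*=(0.115395, 0.100674)  Y=(0.067016, -0.192007)  product (0.027063, -0.015410)
Total Σ_m = (-0.193787, 0.000000). Multiply by 2.513274: (-0.487041, 0.000000). P_2(cos γ) = -0.487041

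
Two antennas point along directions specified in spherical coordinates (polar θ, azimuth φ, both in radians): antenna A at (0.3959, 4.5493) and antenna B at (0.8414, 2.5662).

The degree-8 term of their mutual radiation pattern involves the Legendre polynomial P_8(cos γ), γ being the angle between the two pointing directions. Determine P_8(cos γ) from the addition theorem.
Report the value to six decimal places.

Expand P_8 via completeness: Σ_{m} conj(Y_{8,m}) at Ω₁ times Y_{8,m} at Ω₂ —
  m=-8: (0.000066, -0.000243) × (-0.005366, -0.048923) = (-0.000012, -0.000002)  (running Σ = (-0.000012, -0.000002))
  m=-7: (0.002194, 0.001004) × (0.111279, 0.136310) = (0.000107, 0.000411)  (running Σ = (0.000095, 0.000409))
  m=-6: (-0.008134, 0.012090) × (-0.348541, -0.111941) = (0.004188, -0.003303)  (running Σ = (0.004283, -0.002894))
  m=-5: (-0.045512, -0.042856) × (0.441245, -0.119571) = (-0.025206, -0.013468)  (running Σ = (-0.020923, -0.016362))
  m=-4: (0.154412, -0.117960) × (-0.158625, 0.176975) = (-0.003618, 0.046038)  (running Σ = (-0.024540, 0.029676))
  m=-3: (0.198307, 0.372445) × (-0.031911, 0.203714) = (-0.082200, 0.028513)  (running Σ = (-0.106741, 0.058189))
  m=-2: (-0.530769, 0.179538) × (-0.147906, -0.331193) = (0.137965, 0.149232)  (running Σ = (0.031225, 0.207421))
  m=-1: (-0.037538, -0.228126) × (-0.037937, -0.024606) = (-0.004189, 0.009578)  (running Σ = (0.027036, 0.216999))
  m=0: (-0.422099, -0.000000) × (0.367172, 0.000000) = (-0.154983, -0.000000)  (running Σ = (-0.127947, 0.216999))
  m=1: (0.037538, -0.228126) × (0.037937, -0.024606) = (-0.004189, -0.009578)  (running Σ = (-0.132137, 0.207421))
  m=2: (-0.530769, -0.179538) × (-0.147906, 0.331193) = (0.137965, -0.149232)  (running Σ = (0.005829, 0.058189))
  m=3: (-0.198307, 0.372445) × (0.031911, 0.203714) = (-0.082200, -0.028513)  (running Σ = (-0.076372, 0.029676))
  m=4: (0.154412, 0.117960) × (-0.158625, -0.176975) = (-0.003618, -0.046038)  (running Σ = (-0.079989, -0.016362))
  m=5: (0.045512, -0.042856) × (-0.441245, -0.119571) = (-0.025206, 0.013468)  (running Σ = (-0.105195, -0.002894))
  m=6: (-0.008134, -0.012090) × (-0.348541, 0.111941) = (0.004188, 0.003303)  (running Σ = (-0.101007, 0.000409))
  m=7: (-0.002194, 0.001004) × (-0.111279, 0.136310) = (0.000107, -0.000411)  (running Σ = (-0.100900, -0.000002))
  m=8: (0.000066, 0.000243) × (-0.005366, 0.048923) = (-0.000012, 0.000002)  (running Σ = (-0.100912, 0.000000))
Total Σ_m = (-0.100912, 0.000000). Multiply by 0.739198: (-0.074594, 0.000000). P_8(cos γ) = -0.074594

-0.074594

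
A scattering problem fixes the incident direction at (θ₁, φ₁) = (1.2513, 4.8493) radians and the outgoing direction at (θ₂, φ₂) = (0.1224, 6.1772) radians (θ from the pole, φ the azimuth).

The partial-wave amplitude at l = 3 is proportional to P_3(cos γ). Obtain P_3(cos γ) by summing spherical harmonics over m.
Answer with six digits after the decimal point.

-0.411498

Term-by-term m-sum for l=3 (normalisation 4π/7 = 1.795196):
  [-3]  conj(Y_{3,-3})(Ω₁) = -0.14256 + 0.32734j ; Y_{3,-3}(Ω₂) = 0.00072 + 0.00024j ; Δ = -0.00018 + 0.00020j
  [-2]  conj(Y_{3,-2})(Ω₁) = -0.27855 - 0.07824j ; Y_{3,-2}(Ω₂) = 0.01478 + 0.00318j ; Δ = -0.00387 - 0.00204j
  [-1]  conj(Y_{3,-1})(Ω₁) = -0.02122 + 0.15403j ; Y_{3,-1}(Ω₂) = 0.15402 + 0.01639j ; Δ = -0.00579 + 0.02338j
  [+0]  conj(Y_{3,0})(Ω₁) = -0.29382 + 0.00000j ; Y_{3,0}(Ω₂) = 0.71316 + 0.00000j ; Δ = -0.20954 + 0.00000j
  [+1]  conj(Y_{3,1})(Ω₁) = 0.02122 + 0.15403j ; Y_{3,1}(Ω₂) = -0.15402 + 0.01639j ; Δ = -0.00579 - 0.02338j
  [+2]  conj(Y_{3,2})(Ω₁) = -0.27855 + 0.07824j ; Y_{3,2}(Ω₂) = 0.01478 - 0.00318j ; Δ = -0.00387 + 0.00204j
  [+3]  conj(Y_{3,3})(Ω₁) = 0.14256 + 0.32734j ; Y_{3,3}(Ω₂) = -0.00072 + 0.00024j ; Δ = -0.00018 - 0.00020j
Accumulated sum -0.22922 - 0.00000j; after 4π/(2l+1) scaling, -0.41150 - 0.00000j ⇒ P_3 = -0.411498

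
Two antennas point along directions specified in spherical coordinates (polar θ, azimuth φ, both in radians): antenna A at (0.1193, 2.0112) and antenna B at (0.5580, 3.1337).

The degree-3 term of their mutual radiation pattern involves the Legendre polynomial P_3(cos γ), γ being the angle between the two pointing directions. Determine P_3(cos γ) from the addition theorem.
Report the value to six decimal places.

Addition theorem: P_3(cos γ) = (4π/7) Σ_m Y*_{lm}(Ω₁) Y_{lm}(Ω₂), m = −3…3:
  m=-3: +0.000682-0.000174i × -0.061919-0.001466i = -0.000042+0.000010i  (running Σ = -0.000042+0.000010i)
  m=-2: -0.009149-0.011086i × +0.243033+0.003837i = -0.002181-0.002729i  (running Σ = -0.002223-0.002720i)
  m=-1: -0.064428+0.136711i × -0.444592-0.003509i = +0.029124-0.060554i  (running Σ = +0.026901-0.063274i)
  m=0: +0.714805-0.000000i × +0.189372+0.000000i = +0.135364+0.000000i  (running Σ = +0.162265-0.063274i)
  m=1: +0.064428+0.136711i × +0.444592-0.003509i = +0.029124+0.060554i  (running Σ = +0.191389-0.002720i)
  m=2: -0.009149+0.011086i × +0.243033-0.003837i = -0.002181+0.002729i  (running Σ = +0.189208+0.000010i)
  m=3: -0.000682-0.000174i × +0.061919-0.001466i = -0.000042-0.000010i  (running Σ = +0.189165+0.000000i)
Total Σ_m = +0.189165+0.000000i. Multiply by 1.795196: +0.339589+0.000000i. P_3(cos γ) = 0.339589

0.339589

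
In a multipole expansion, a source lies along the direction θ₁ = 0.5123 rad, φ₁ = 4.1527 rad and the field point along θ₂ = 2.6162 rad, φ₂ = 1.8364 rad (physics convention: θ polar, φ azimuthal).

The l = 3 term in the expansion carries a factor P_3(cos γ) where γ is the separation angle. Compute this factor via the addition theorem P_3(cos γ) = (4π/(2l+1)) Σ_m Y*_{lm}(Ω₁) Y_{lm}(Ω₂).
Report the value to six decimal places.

-0.570767

Expand P_3 via completeness: Σ_{m} conj(Y_{3,m}) at Ω₁ times Y_{3,m} at Ω₂ —
  m=-3: 0.04885 - 0.00531j × 0.03764 + 0.03680j = 0.00203 + 0.00160j  (running Σ = 0.00203 + 0.00160j)
  m=-2: -0.09337 + 0.19260j × 0.19176 - 0.11267j = 0.00379 + 0.04745j  (running Σ = 0.00583 + 0.04905j)
  m=-1: -0.23538 - 0.37570j × -0.11668 - 0.42891j = -0.13368 + 0.14479j  (running Σ = -0.12785 + 0.19384j)
  m=0: 0.25976 + 0.00000j × -0.23962 + 0.00000j = -0.06224 + 0.00000j  (running Σ = -0.19009 + 0.19384j)
  m=1: 0.23538 - 0.37570j × 0.11668 - 0.42891j = -0.13368 - 0.14479j  (running Σ = -0.32377 + 0.04905j)
  m=2: -0.09337 - 0.19260j × 0.19176 + 0.11267j = 0.00379 - 0.04745j  (running Σ = -0.31998 + 0.00160j)
  m=3: -0.04885 - 0.00531j × -0.03764 + 0.03680j = 0.00203 - 0.00160j  (running Σ = -0.31794 + 0.00000j)
Accumulated sum -0.31794 + 0.00000j; after 4π/(2l+1) scaling, -0.57077 + 0.00000j ⇒ P_3 = -0.570767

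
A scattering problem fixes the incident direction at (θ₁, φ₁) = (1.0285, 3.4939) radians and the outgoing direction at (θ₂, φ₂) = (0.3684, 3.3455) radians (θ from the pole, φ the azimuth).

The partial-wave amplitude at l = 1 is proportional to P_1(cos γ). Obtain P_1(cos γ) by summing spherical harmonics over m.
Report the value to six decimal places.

0.786541

Summing Y*_{l m}(θ₁,φ₁)·Y_{l m}(θ₂,φ₂) over m ∈ [−1, 1]; prefactor 4π/(2·1+1) = 4.188790:
  m=-1: Y*=-0.27775 - 0.10211j  Y=-0.12184 + 0.02519j  product 0.03641 + 0.00544j
  m=+0: Y*=0.25217 + 0.00000j  Y=0.45582 + 0.00000j  product 0.11494 + 0.00000j
  m=+1: Y*=0.27775 - 0.10211j  Y=0.12184 + 0.02519j  product 0.03641 - 0.00544j
Accumulated sum 0.18777 + 0.00000j; after 4π/(2l+1) scaling, 0.78654 + 0.00000j ⇒ P_1 = 0.786541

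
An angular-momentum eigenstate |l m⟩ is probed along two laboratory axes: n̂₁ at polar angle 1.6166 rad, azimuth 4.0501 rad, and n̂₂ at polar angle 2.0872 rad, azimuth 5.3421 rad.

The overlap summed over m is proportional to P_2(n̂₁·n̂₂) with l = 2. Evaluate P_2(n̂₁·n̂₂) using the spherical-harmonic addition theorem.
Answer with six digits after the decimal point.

Addition theorem: P_2(cos γ) = (4π/5) Σ_m Y*_{lm}(Ω₁) Y_{lm}(Ω₂), m = −2…2:
  m=-2: -0.093952+0.373839i × -0.089491+0.278056i = -0.095540-0.059579i  (running Σ = -0.095540-0.059579i)
  m=-1: +0.021729+0.027866i × -0.195347-0.268087i = +0.003226-0.011269i  (running Σ = -0.092315-0.070848i)
  m=0: -0.313408-0.000000i × -0.084719+0.000000i = +0.026552+0.000000i  (running Σ = -0.065763-0.070848i)
  m=1: -0.021729+0.027866i × +0.195347-0.268087i = +0.003226+0.011269i  (running Σ = -0.062538-0.059579i)
  m=2: -0.093952-0.373839i × -0.089491-0.278056i = -0.095540+0.059579i  (running Σ = -0.158078+0.000000i)
Accumulated sum -0.158078+0.000000i; after 4π/(2l+1) scaling, -0.397293+0.000000i ⇒ P_2 = -0.397293

-0.397293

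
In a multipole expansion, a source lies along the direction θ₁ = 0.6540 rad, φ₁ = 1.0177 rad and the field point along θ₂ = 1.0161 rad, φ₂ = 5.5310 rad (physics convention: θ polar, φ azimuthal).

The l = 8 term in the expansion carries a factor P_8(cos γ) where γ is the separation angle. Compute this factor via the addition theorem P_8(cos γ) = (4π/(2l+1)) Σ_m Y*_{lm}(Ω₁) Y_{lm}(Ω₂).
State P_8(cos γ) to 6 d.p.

Term-by-term m-sum for l=8 (normalisation 4π/17 = 0.739198):
  m=-8: Y*=-0.002743+0.009274i  Y=+0.135598-0.036901i  product -0.000030+0.001359i
  m=-7: Y*=+0.033659+0.037605i  Y=+0.182904-0.296387i  product +0.017302-0.003098i
  m=-6: Y*=+0.158706-0.028386i  Y=-0.088872-0.440053i  product -0.026596-0.067316i
  m=-5: Y*=+0.127381-0.322558i  Y=-0.179703-0.128111i  product -0.064214+0.041646i
  m=-4: Y*=-0.288764-0.386557i  Y=+0.211962-0.028326i  product -0.072157-0.073756i
  m=-3: Y*=-0.325972+0.028922i  Y=+0.216762-0.264915i  product -0.062997+0.092624i
  m=-2: Y*=+0.064856-0.129402i  Y=+0.003137+0.047158i  product +0.006306+0.002652i
  m=-1: Y*=-0.214355-0.347205i  Y=+0.252919+0.236653i  product +0.027953-0.138543i
  m=+0: Y*=+0.017251-0.000000i  Y=+0.003983+0.000000i  product +0.000069+0.000000i
  m=+1: Y*=+0.214355-0.347205i  Y=-0.252919+0.236653i  product +0.027953+0.138543i
  m=+2: Y*=+0.064856+0.129402i  Y=+0.003137-0.047158i  product +0.006306-0.002652i
  m=+3: Y*=+0.325972+0.028922i  Y=-0.216762-0.264915i  product -0.062997-0.092624i
  m=+4: Y*=-0.288764+0.386557i  Y=+0.211962+0.028326i  product -0.072157+0.073756i
  m=+5: Y*=-0.127381-0.322558i  Y=+0.179703-0.128111i  product -0.064214-0.041646i
  m=+6: Y*=+0.158706+0.028386i  Y=-0.088872+0.440053i  product -0.026596+0.067316i
  m=+7: Y*=-0.033659+0.037605i  Y=-0.182904-0.296387i  product +0.017302+0.003098i
  m=+8: Y*=-0.002743-0.009274i  Y=+0.135598+0.036901i  product -0.000030-0.001359i
Σ over m = -0.348796-0.000000i; ×(4π/17) → -0.257830-0.000000i. Real part: -0.257830

-0.257830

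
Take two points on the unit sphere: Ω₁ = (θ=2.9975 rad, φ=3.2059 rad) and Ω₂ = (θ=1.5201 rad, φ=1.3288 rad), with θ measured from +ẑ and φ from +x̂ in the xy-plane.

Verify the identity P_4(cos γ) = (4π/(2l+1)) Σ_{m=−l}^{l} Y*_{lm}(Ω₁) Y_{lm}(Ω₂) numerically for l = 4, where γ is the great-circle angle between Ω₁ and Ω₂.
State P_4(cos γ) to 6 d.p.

Addition theorem: P_4(cos γ) = (4π/9) Σ_m Y*_{lm}(Ω₁) Y_{lm}(Ω₂), m = −4…4:
  [-4]  conj(Y_{4,-4})(Ω₁) = (0.000182, 0.000048) ; Y_{4,-4}(Ω₂) = (0.249612, 0.362664) ; Δ = (0.000028, 0.000078)
  [-3]  conj(Y_{4,-3})(Ω₁) = (0.003600, 0.000703) ; Y_{4,-3}(Ω₂) = (-0.041946, 0.047252) ; Δ = (-0.000184, 0.000141)
  [-2]  conj(Y_{4,-2})(Ω₁) = (0.040057, 0.005180) ; Y_{4,-2}(Ω₂) = (0.290032, 0.152469) ; Δ = (0.010828, 0.007610)
  [-1]  conj(Y_{4,-1})(Ω₁) = (0.258676, 0.016658) ; Y_{4,-1}(Ω₂) = (-0.017110, 0.069317) ; Δ = (-0.005581, 0.017646)
  [+0]  conj(Y_{4,0})(Ω₁) = (0.760609, -0.000000) ; Y_{4,0}(Ω₂) = (0.309232, 0.000000) ; Δ = (0.235204, 0.000000)
  [+1]  conj(Y_{4,1})(Ω₁) = (-0.258676, 0.016658) ; Y_{4,1}(Ω₂) = (0.017110, 0.069317) ; Δ = (-0.005581, -0.017646)
  [+2]  conj(Y_{4,2})(Ω₁) = (0.040057, -0.005180) ; Y_{4,2}(Ω₂) = (0.290032, -0.152469) ; Δ = (0.010828, -0.007610)
  [+3]  conj(Y_{4,3})(Ω₁) = (-0.003600, 0.000703) ; Y_{4,3}(Ω₂) = (0.041946, 0.047252) ; Δ = (-0.000184, -0.000141)
  [+4]  conj(Y_{4,4})(Ω₁) = (0.000182, -0.000048) ; Y_{4,4}(Ω₂) = (0.249612, -0.362664) ; Δ = (0.000028, -0.000078)
Total Σ_m = (0.245387, 0.000000). Multiply by 1.396263: (0.342625, 0.000000). P_4(cos γ) = 0.342625

0.342625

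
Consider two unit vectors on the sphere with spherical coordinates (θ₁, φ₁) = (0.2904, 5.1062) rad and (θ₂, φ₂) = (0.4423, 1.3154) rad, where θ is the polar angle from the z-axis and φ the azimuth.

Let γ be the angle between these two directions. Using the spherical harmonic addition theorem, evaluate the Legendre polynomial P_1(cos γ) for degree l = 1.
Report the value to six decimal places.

0.768304

Term-by-term m-sum for l=1 (normalisation 4π/3 = 4.188790):
  term(m=-1) = (-0.011653, -0.008844)   from Y*(Ω₁)=(0.037959, -0.091355), Y(Ω₂)=(0.037358, -0.143081)
  term(m=+0) = (0.206725, 0.000000)   from Y*(Ω₁)=(0.468144, -0.000000), Y(Ω₂)=(0.441584, 0.000000)
  term(m=+1) = (-0.011653, 0.008844)   from Y*(Ω₁)=(-0.037959, -0.091355), Y(Ω₂)=(-0.037358, -0.143081)
Accumulated sum (0.183419, 0.000000); after 4π/(2l+1) scaling, (0.768304, 0.000000) ⇒ P_1 = 0.768304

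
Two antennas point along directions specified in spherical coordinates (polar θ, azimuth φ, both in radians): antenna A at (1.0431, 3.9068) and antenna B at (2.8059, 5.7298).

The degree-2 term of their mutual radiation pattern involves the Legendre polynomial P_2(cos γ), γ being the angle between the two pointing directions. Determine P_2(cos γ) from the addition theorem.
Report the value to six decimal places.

Expand P_2 via completeness: Σ_{m} conj(Y_{2,m}) at Ω₁ times Y_{2,m} at Ω₂ —
  term(m=-2) = -0.01058 + 0.00584j   from Y*(Ω₁)=0.01164 + 0.28810j, Y(Ω₂)=0.01876 + 0.03749j
  term(m=-1) = 0.02015 + 0.07821j   from Y*(Ω₁)=-0.24240 - 0.23281j, Y(Ω₂)=-0.20443 - 0.12629j
  term(m=+0) = -0.03986 + 0.00000j   from Y*(Ω₁)=-0.07548 + 0.00000j, Y(Ω₂)=0.52810 + 0.00000j
  term(m=+1) = 0.02015 - 0.07821j   from Y*(Ω₁)=0.24240 - 0.23281j, Y(Ω₂)=0.20443 - 0.12629j
  term(m=+2) = -0.01058 - 0.00584j   from Y*(Ω₁)=0.01164 - 0.28810j, Y(Ω₂)=0.01876 - 0.03749j
Accumulated sum -0.02072 - 0.00000j; after 4π/(2l+1) scaling, -0.05207 - 0.00000j ⇒ P_2 = -0.052073

-0.052073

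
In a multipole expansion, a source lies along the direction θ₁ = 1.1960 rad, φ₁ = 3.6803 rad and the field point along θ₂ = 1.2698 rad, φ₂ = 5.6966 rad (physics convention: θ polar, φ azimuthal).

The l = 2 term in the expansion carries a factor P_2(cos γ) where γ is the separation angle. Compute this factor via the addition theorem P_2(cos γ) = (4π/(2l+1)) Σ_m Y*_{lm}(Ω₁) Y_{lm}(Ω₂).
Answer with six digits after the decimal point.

Summing Y*_{l m}(θ₁,φ₁)·Y_{l m}(θ₂,φ₂) over m ∈ [−2, 2]; prefactor 4π/(2·2+1) = 2.513274:
  [-2]  conj(Y_{2,-2})(Ω₁) = 0.15842 + 0.29461j ; Y_{2,-2}(Ω₂) = 0.13643 + 0.32484j ; Δ = -0.07409 + 0.09166j
  [-1]  conj(Y_{2,-1})(Ω₁) = -0.22591 - 0.13502j ; Y_{2,-1}(Ω₂) = 0.18218 + 0.12108j ; Δ = -0.02481 - 0.05195j
  [+0]  conj(Y_{2,0})(Ω₁) = -0.18859 + 0.00000j ; Y_{2,0}(Ω₂) = -0.23223 + 0.00000j ; Δ = 0.04380 + 0.00000j
  [+1]  conj(Y_{2,1})(Ω₁) = 0.22591 - 0.13502j ; Y_{2,1}(Ω₂) = -0.18218 + 0.12108j ; Δ = -0.02481 + 0.05195j
  [+2]  conj(Y_{2,2})(Ω₁) = 0.15842 - 0.29461j ; Y_{2,2}(Ω₂) = 0.13643 - 0.32484j ; Δ = -0.07409 - 0.09166j
Σ over m = -0.15399 + 0.00000j; ×(4π/5) → -0.38703 + 0.00000j. Real part: -0.387026

-0.387026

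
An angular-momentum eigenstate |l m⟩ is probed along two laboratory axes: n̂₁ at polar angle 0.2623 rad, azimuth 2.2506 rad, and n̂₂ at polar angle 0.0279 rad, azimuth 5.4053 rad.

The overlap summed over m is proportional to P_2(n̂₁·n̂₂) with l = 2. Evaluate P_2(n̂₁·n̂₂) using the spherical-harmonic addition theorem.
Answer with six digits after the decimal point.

Expand P_2 via completeness: Σ_{m} conj(Y_{2,m}) at Ω₁ times Y_{2,m} at Ω₂ —
  [-2]  conj(Y_{2,-2})(Ω₁) = -0.00544 - 0.02540j ; Y_{2,-2}(Ω₂) = -0.00006 + 0.00030j ; Δ = 0.00001 - 0.00000j
  [-1]  conj(Y_{2,-1})(Ω₁) = -0.12162 + 0.15046j ; Y_{2,-1}(Ω₂) = 0.01376 + 0.01657j ; Δ = -0.00417 + 0.00005j
  [+0]  conj(Y_{2,0})(Ω₁) = 0.56716 + 0.00000j ; Y_{2,0}(Ω₂) = 0.63005 + 0.00000j ; Δ = 0.35734 + 0.00000j
  [+1]  conj(Y_{2,1})(Ω₁) = 0.12162 + 0.15046j ; Y_{2,1}(Ω₂) = -0.01376 + 0.01657j ; Δ = -0.00417 - 0.00005j
  [+2]  conj(Y_{2,2})(Ω₁) = -0.00544 + 0.02540j ; Y_{2,2}(Ω₂) = -0.00006 - 0.00030j ; Δ = 0.00001 + 0.00000j
Accumulated sum 0.34902 - 0.00000j; after 4π/(2l+1) scaling, 0.87718 - 0.00000j ⇒ P_2 = 0.877184

0.877184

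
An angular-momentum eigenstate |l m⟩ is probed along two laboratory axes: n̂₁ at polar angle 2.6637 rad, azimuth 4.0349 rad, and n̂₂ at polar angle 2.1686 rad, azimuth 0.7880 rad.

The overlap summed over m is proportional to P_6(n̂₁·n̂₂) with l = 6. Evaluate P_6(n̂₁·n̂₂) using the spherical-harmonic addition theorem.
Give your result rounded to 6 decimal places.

Summing Y*_{l m}(θ₁,φ₁)·Y_{l m}(θ₂,φ₂) over m ∈ [−6, 6]; prefactor 4π/(2·6+1) = 0.966644:
  m=-6: 0.00276 - 0.00365j × 0.00241 + 0.15405j = 0.00057 + 0.00042j  (running Σ = 0.00057 + 0.00042j)
  m=-5: -0.00744 - 0.02966j × 0.25361 - 0.26029j = -0.00961 - 0.00558j  (running Σ = -0.00904 - 0.00517j)
  m=-4: -0.11125 - 0.05124j × -0.41376 + 0.00431j = 0.04625 + 0.02072j  (running Σ = 0.03721 + 0.01555j)
  m=-3: -0.28580 + 0.14219j × 0.07149 + 0.07038j = -0.03044 - 0.00995j  (running Σ = 0.00677 + 0.00561j)
  m=-2: -0.10804 + 0.49282j × 0.00161 + 0.30942j = -0.15266 - 0.03264j  (running Σ = -0.14589 - 0.02703j)
  m=-1: 0.19635 + 0.24406j × 0.16110 - 0.16194j = 0.07115 + 0.00752j  (running Σ = -0.07473 - 0.01951j)
  m=0: -0.30572 + 0.00000j × 0.25396 + 0.00000j = -0.07764 + 0.00000j  (running Σ = -0.15238 - 0.01951j)
  m=1: -0.19635 + 0.24406j × -0.16110 - 0.16194j = 0.07115 - 0.00752j  (running Σ = -0.08122 - 0.02703j)
  m=2: -0.10804 - 0.49282j × 0.00161 - 0.30942j = -0.15266 + 0.03264j  (running Σ = -0.23388 + 0.00561j)
  m=3: 0.28580 + 0.14219j × -0.07149 + 0.07038j = -0.03044 + 0.00995j  (running Σ = -0.26432 + 0.01555j)
  m=4: -0.11125 + 0.05124j × -0.41376 - 0.00431j = 0.04625 - 0.02072j  (running Σ = -0.21807 - 0.00517j)
  m=5: 0.00744 - 0.02966j × -0.25361 - 0.26029j = -0.00961 + 0.00558j  (running Σ = -0.22768 + 0.00042j)
  m=6: 0.00276 + 0.00365j × 0.00241 - 0.15405j = 0.00057 - 0.00042j  (running Σ = -0.22711 + 0.00000j)
Σ over m = -0.22711 + 0.00000j; ×(4π/13) → -0.21953 + 0.00000j. Real part: -0.219532

-0.219532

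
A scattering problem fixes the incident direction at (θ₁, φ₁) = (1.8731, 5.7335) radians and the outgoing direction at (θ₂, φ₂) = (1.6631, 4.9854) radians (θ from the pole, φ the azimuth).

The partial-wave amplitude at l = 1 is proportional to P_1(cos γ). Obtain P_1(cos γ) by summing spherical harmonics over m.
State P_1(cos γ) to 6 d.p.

0.724207

Addition theorem: P_1(cos γ) = (4π/3) Σ_m Y*_{lm}(Ω₁) Y_{lm}(Ω₂), m = −1…1:
  m=-1: Y*=(0.281240, -0.172308)  Y=(0.092760, 0.331282)  product (0.083170, 0.077186)
  m=+0: Y*=(-0.145467, -0.000000)  Y=(-0.045036, 0.000000)  product (0.006551, 0.000000)
  m=+1: Y*=(-0.281240, -0.172308)  Y=(-0.092760, 0.331282)  product (0.083170, -0.077186)
Σ over m = (0.172892, 0.000000); ×(4π/3) → (0.724207, 0.000000). Real part: 0.724207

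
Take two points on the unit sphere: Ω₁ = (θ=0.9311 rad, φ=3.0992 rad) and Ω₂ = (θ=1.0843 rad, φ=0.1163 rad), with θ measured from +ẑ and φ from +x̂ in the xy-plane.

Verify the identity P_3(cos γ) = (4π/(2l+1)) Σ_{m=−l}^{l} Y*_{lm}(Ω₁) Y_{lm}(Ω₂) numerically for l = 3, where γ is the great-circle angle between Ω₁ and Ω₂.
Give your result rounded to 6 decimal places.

Addition theorem: P_3(cos γ) = (4π/7) Σ_m Y*_{lm}(Ω₁) Y_{lm}(Ω₂), m = −3…3:
  [-3]  conj(Y_{3,-3})(Ω₁) = -0.213708+0.027326i ; Y_{3,-3}(Ω₂) = +0.270834-0.098525i ; Δ = -0.055187+0.028456i
  [-2]  conj(Y_{3,-2})(Ω₁) = +0.391264-0.033253i ; Y_{3,-2}(Ω₂) = +0.363313-0.086064i ; Δ = +0.139289-0.045755i
  [-1]  conj(Y_{3,-1})(Ω₁) = -0.202512+0.008590i ; Y_{3,-1}(Ω₂) = +0.026369-0.003081i ; Δ = -0.005314+0.000850i
  [+0]  conj(Y_{3,0})(Ω₁) = -0.271386-0.000000i ; Y_{3,0}(Ω₂) = -0.332730+0.000000i ; Δ = +0.090298+0.000000i
  [+1]  conj(Y_{3,1})(Ω₁) = +0.202512+0.008590i ; Y_{3,1}(Ω₂) = -0.026369-0.003081i ; Δ = -0.005314-0.000850i
  [+2]  conj(Y_{3,2})(Ω₁) = +0.391264+0.033253i ; Y_{3,2}(Ω₂) = +0.363313+0.086064i ; Δ = +0.139289+0.045755i
  [+3]  conj(Y_{3,3})(Ω₁) = +0.213708+0.027326i ; Y_{3,3}(Ω₂) = -0.270834-0.098525i ; Δ = -0.055187-0.028456i
Accumulated sum +0.247876+0.000000i; after 4π/(2l+1) scaling, +0.444986+0.000000i ⇒ P_3 = 0.444986

0.444986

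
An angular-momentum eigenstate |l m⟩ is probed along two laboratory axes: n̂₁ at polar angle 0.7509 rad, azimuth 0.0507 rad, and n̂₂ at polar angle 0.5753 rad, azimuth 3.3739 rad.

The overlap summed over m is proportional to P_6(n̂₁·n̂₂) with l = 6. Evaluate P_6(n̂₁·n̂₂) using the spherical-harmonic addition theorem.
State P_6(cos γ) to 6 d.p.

Summing Y*_{l m}(θ₁,φ₁)·Y_{l m}(θ₂,φ₂) over m ∈ [−6, 6]; prefactor 4π/(2·6+1) = 0.966644:
  [-6]  conj(Y_{6,-6})(Ω₁) = 0.04650 + 0.01460j ; Y_{6,-6}(Ω₂) = 0.00221 - 0.01234j ; Δ = 0.00028 - 0.00054j
  [-5]  conj(Y_{6,-5})(Ω₁) = 0.17512 + 0.04537j ; Y_{6,-5}(Ω₂) = -0.02664 + 0.06142j ; Δ = -0.00745 + 0.00955j
  [-4]  conj(Y_{6,-4})(Ω₁) = 0.36953 + 0.07599j ; Y_{6,-4}(Ω₂) = 0.12618 - 0.16892j ; Δ = 0.05946 - 0.05283j
  [-3]  conj(Y_{6,-3})(Ω₁) = 0.43048 + 0.06599j ; Y_{6,-3}(Ω₂) = -0.32021 + 0.26803j ; Δ = -0.15553 + 0.09425j
  [-2]  conj(Y_{6,-2})(Ω₁) = 0.12162 + 0.01237j ; Y_{6,-2}(Ω₂) = 0.40361 - 0.20229j ; Δ = 0.05159 - 0.01961j
  [-1]  conj(Y_{6,-1})(Ω₁) = -0.32989 - 0.01674j ; Y_{6,-1}(Ω₂) = -0.04298 + 0.01017j ; Δ = 0.01435 - 0.00263j
  [+0]  conj(Y_{6,0})(Ω₁) = -0.22853 + 0.00000j ; Y_{6,0}(Ω₂) = -0.41957 + 0.00000j ; Δ = 0.09588 + 0.00000j
  [+1]  conj(Y_{6,1})(Ω₁) = 0.32989 - 0.01674j ; Y_{6,1}(Ω₂) = 0.04298 + 0.01017j ; Δ = 0.01435 + 0.00263j
  [+2]  conj(Y_{6,2})(Ω₁) = 0.12162 - 0.01237j ; Y_{6,2}(Ω₂) = 0.40361 + 0.20229j ; Δ = 0.05159 + 0.01961j
  [+3]  conj(Y_{6,3})(Ω₁) = -0.43048 + 0.06599j ; Y_{6,3}(Ω₂) = 0.32021 + 0.26803j ; Δ = -0.15553 - 0.09425j
  [+4]  conj(Y_{6,4})(Ω₁) = 0.36953 - 0.07599j ; Y_{6,4}(Ω₂) = 0.12618 + 0.16892j ; Δ = 0.05946 + 0.05283j
  [+5]  conj(Y_{6,5})(Ω₁) = -0.17512 + 0.04537j ; Y_{6,5}(Ω₂) = 0.02664 + 0.06142j ; Δ = -0.00745 - 0.00955j
  [+6]  conj(Y_{6,6})(Ω₁) = 0.04650 - 0.01460j ; Y_{6,6}(Ω₂) = 0.00221 + 0.01234j ; Δ = 0.00028 + 0.00054j
Total Σ_m = 0.02129 - 0.00000j. Multiply by 0.966644: 0.02058 - 0.00000j. P_6(cos γ) = 0.020582

0.020582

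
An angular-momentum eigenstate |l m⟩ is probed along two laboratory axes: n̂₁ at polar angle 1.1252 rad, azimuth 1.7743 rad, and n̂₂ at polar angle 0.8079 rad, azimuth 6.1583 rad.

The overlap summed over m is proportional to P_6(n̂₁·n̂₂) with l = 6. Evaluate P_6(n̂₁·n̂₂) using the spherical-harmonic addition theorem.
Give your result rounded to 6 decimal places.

-0.263446

Expand P_6 via completeness: Σ_{m} conj(Y_{6,m}) at Ω₁ times Y_{6,m} at Ω₂ —
  term(m=-6) = +0.006990-0.016555i   from Y*(Ω₁)=-0.089368-0.244995i, Y(Ω₂)=+0.050451+0.046935i
  term(m=-5) = -0.098215-0.007000i   from Y*(Ω₁)=-0.367115+0.226739i, Y(Ω₂)=+0.185134+0.133410i
  term(m=-4) = +0.026007+0.098859i   from Y*(Ω₁)=+0.169444+0.179431i, Y(Ω₂)=+0.363591+0.198414i
  term(m=-3) = -0.062975+0.041768i   from Y*(Ω₁)=-0.113130+0.161688i, Y(Ω₂)=+0.356376+0.140138i
  term(m=-2) = -0.003045-0.002348i   from Y*(Ω₁)=+0.293441+0.126496i, Y(Ω₂)=-0.011661-0.002975i
  term(m=-1) = +0.010838-0.031807i   from Y*(Ω₁)=-0.018327+0.088809i, Y(Ω₂)=-0.367678-0.046158i
  term(m=+0) = -0.031734+0.000000i   from Y*(Ω₁)=+0.325210-0.000000i, Y(Ω₂)=-0.097580+0.000000i
  term(m=+1) = +0.010838+0.031807i   from Y*(Ω₁)=+0.018327+0.088809i, Y(Ω₂)=+0.367678-0.046158i
  term(m=+2) = -0.003045+0.002348i   from Y*(Ω₁)=+0.293441-0.126496i, Y(Ω₂)=-0.011661+0.002975i
  term(m=+3) = -0.062975-0.041768i   from Y*(Ω₁)=+0.113130+0.161688i, Y(Ω₂)=-0.356376+0.140138i
  term(m=+4) = +0.026007-0.098859i   from Y*(Ω₁)=+0.169444-0.179431i, Y(Ω₂)=+0.363591-0.198414i
  term(m=+5) = -0.098215+0.007000i   from Y*(Ω₁)=+0.367115+0.226739i, Y(Ω₂)=-0.185134+0.133410i
  term(m=+6) = +0.006990+0.016555i   from Y*(Ω₁)=-0.089368+0.244995i, Y(Ω₂)=+0.050451-0.046935i
Total Σ_m = -0.272536+0.000000i. Multiply by 0.966644: -0.263446+0.000000i. P_6(cos γ) = -0.263446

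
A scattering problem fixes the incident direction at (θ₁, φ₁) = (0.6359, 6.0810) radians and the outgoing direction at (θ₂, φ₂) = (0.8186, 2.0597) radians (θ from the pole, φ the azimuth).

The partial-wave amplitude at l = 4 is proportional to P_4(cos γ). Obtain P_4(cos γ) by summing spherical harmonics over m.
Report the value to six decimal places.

0.119327

Summing Y*_{l m}(θ₁,φ₁)·Y_{l m}(θ₂,φ₂) over m ∈ [−4, 4]; prefactor 4π/(2·4+1) = 1.396263:
  term(m=-4) = -0.006439-0.002551i   from Y*(Ω₁)=+0.038011-0.039828i, Y(Ω₂)=-0.047225-0.116602i
  term(m=-3) = +0.061554-0.033825i   from Y*(Ω₁)=+0.173320-0.120250i, Y(Ω₂)=+0.331144+0.034592i
  term(m=-2) = -0.031597+0.165528i   from Y*(Ω₁)=+0.383028-0.163918i, Y(Ω₂)=-0.226039+0.335423i
  term(m=-1) = -0.013940-0.016853i   from Y*(Ω₁)=+0.339023-0.069495i, Y(Ω₂)=-0.029681-0.055793i
  term(m=+0) = +0.066307+0.000000i   from Y*(Ω₁)=-0.185589-0.000000i, Y(Ω₂)=-0.357276+0.000000i
  term(m=+1) = -0.013940+0.016853i   from Y*(Ω₁)=-0.339023-0.069495i, Y(Ω₂)=+0.029681-0.055793i
  term(m=+2) = -0.031597-0.165528i   from Y*(Ω₁)=+0.383028+0.163918i, Y(Ω₂)=-0.226039-0.335423i
  term(m=+3) = +0.061554+0.033825i   from Y*(Ω₁)=-0.173320-0.120250i, Y(Ω₂)=-0.331144+0.034592i
  term(m=+4) = -0.006439+0.002551i   from Y*(Ω₁)=+0.038011+0.039828i, Y(Ω₂)=-0.047225+0.116602i
Total Σ_m = +0.085462+0.000000i. Multiply by 1.396263: +0.119327+0.000000i. P_4(cos γ) = 0.119327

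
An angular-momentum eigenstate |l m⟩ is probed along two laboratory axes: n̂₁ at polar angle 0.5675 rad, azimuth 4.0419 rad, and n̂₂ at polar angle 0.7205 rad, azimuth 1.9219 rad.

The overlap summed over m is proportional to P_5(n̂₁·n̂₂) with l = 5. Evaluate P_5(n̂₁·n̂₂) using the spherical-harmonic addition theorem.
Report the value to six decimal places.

0.194349

Term-by-term m-sum for l=5 (normalisation 4π/11 = 1.142397):
  [-5]  conj(Y_{5,-5})(Ω₁) = +0.004359+0.020366i ; Y_{5,-5}(Ω₂) = -0.057032+0.010657i ; Δ = -0.000466-0.001115i
  [-4]  conj(Y_{5,-4})(Ω₁) = -0.092599-0.045836i ; Y_{5,-4}(Ω₂) = +0.034610-0.206093i ; Δ = -0.012651+0.017498i
  [-3]  conj(Y_{5,-3})(Ω₁) = +0.262395-0.123746i ; Y_{5,-3}(Ω₂) = +0.352482+0.200643i ; Δ = +0.117318+0.009030i
  [-2]  conj(Y_{5,-2})(Ω₁) = -0.106592+0.455616i ; Y_{5,-2}(Ω₂) = -0.293774+0.248553i ; Δ = -0.081931-0.160342i
  [-1]  conj(Y_{5,-1})(Ω₁) = -0.177898-0.224321i ; Y_{5,-1}(Ω₂) = +0.015192+0.041476i ; Δ = +0.006601-0.010786i
  [+0]  conj(Y_{5,0})(Ω₁) = -0.288051-0.000000i ; Y_{5,0}(Ω₂) = -0.390137+0.000000i ; Δ = +0.112380+0.000000i
  [+1]  conj(Y_{5,1})(Ω₁) = +0.177898-0.224321i ; Y_{5,1}(Ω₂) = -0.015192+0.041476i ; Δ = +0.006601+0.010786i
  [+2]  conj(Y_{5,2})(Ω₁) = -0.106592-0.455616i ; Y_{5,2}(Ω₂) = -0.293774-0.248553i ; Δ = -0.081931+0.160342i
  [+3]  conj(Y_{5,3})(Ω₁) = -0.262395-0.123746i ; Y_{5,3}(Ω₂) = -0.352482+0.200643i ; Δ = +0.117318-0.009030i
  [+4]  conj(Y_{5,4})(Ω₁) = -0.092599+0.045836i ; Y_{5,4}(Ω₂) = +0.034610+0.206093i ; Δ = -0.012651-0.017498i
  [+5]  conj(Y_{5,5})(Ω₁) = -0.004359+0.020366i ; Y_{5,5}(Ω₂) = +0.057032+0.010657i ; Δ = -0.000466+0.001115i
Accumulated sum +0.170124+0.000000i; after 4π/(2l+1) scaling, +0.194349+0.000000i ⇒ P_5 = 0.194349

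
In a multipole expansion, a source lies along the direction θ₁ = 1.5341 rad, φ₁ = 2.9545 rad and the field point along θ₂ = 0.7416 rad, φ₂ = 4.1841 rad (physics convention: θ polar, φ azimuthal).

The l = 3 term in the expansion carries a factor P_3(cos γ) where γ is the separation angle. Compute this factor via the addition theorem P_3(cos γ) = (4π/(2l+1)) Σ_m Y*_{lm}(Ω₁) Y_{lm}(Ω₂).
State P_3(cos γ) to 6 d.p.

-0.338936

Term-by-term m-sum for l=3 (normalisation 4π/7 = 1.795196):
  [-3]  conj(Y_{3,-3})(Ω₁) = -0.35250 + 0.22163j ; Y_{3,-3}(Ω₂) = 0.12857 + 0.00181j ; Δ = -0.04572 + 0.02786j
  [-2]  conj(Y_{3,-2})(Ω₁) = 0.03485 - 0.01369j ; Y_{3,-2}(Ω₂) = -0.16912 - 0.29937j ; Δ = -0.00999 - 0.00812j
  [-1]  conj(Y_{3,-1})(Ω₁) = 0.31519 - 0.05967j ; Y_{3,-1}(Ω₂) = -0.18912 + 0.32404j ; Δ = -0.04027 + 0.11342j
  [+0]  conj(Y_{3,0})(Ω₁) = -0.04098 + 0.00000j ; Y_{3,0}(Ω₂) = -0.07740 + 0.00000j ; Δ = 0.00317 + 0.00000j
  [+1]  conj(Y_{3,1})(Ω₁) = -0.31519 - 0.05967j ; Y_{3,1}(Ω₂) = 0.18912 + 0.32404j ; Δ = -0.04027 - 0.11342j
  [+2]  conj(Y_{3,2})(Ω₁) = 0.03485 + 0.01369j ; Y_{3,2}(Ω₂) = -0.16912 + 0.29937j ; Δ = -0.00999 + 0.00812j
  [+3]  conj(Y_{3,3})(Ω₁) = 0.35250 + 0.22163j ; Y_{3,3}(Ω₂) = -0.12857 + 0.00181j ; Δ = -0.04572 - 0.02786j
Total Σ_m = -0.18880 + 0.00000j. Multiply by 1.795196: -0.33894 + 0.00000j. P_3(cos γ) = -0.338936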